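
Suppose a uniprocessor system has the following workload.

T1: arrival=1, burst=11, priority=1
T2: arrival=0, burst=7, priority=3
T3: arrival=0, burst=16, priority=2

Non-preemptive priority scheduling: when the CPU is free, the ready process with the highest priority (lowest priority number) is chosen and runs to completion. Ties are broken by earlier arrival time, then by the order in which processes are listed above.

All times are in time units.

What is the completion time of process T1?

27

Timeline: | T3 0-16 | T1 16-27 | T2 27-34 |
Completion: T1=27  T2=34  T3=16
Turnaround (C−A): T1=26  T2=34  T3=16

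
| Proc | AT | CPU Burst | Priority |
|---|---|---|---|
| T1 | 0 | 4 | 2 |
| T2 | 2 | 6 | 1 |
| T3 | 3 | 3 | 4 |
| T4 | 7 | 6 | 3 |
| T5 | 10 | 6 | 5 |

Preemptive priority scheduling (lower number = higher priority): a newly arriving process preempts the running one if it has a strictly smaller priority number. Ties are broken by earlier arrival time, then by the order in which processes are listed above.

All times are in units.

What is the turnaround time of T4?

9

Gantt: | T1 0-2 | T2 2-8 | T1 8-10 | T4 10-16 | T3 16-19 | T5 19-25 |
Completion: T1=10  T2=8  T3=19  T4=16  T5=25
Turnaround (C−A): T1=10  T2=6  T3=16  T4=9  T5=15
Turnaround(T4) = completion − arrival = 16 − 7 = 9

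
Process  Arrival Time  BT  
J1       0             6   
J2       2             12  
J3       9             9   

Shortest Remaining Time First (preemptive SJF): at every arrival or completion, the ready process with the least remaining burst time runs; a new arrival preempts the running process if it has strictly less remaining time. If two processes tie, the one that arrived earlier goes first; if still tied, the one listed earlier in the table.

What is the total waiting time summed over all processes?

13

Timeline: | J1 0-6 | J2 6-18 | J3 18-27 |
Completion: J1=6  J2=18  J3=27
Waiting = turnaround − burst: J1=0, J2=4, J3=9
Total waiting = 0 + 4 + 9 = 13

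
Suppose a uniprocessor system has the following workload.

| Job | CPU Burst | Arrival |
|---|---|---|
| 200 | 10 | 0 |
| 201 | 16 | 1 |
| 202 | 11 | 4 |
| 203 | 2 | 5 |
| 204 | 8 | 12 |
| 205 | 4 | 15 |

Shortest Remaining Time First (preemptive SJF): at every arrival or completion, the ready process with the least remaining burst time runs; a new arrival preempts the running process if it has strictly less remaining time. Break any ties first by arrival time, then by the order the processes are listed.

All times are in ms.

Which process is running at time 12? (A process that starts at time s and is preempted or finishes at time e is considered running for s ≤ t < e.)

Timeline: | 200 0-5 | 203 5-7 | 200 7-12 | 204 12-15 | 205 15-19 | 204 19-24 | 202 24-35 | 201 35-51 |
Completion: 200=12  201=51  202=35  203=7  204=24  205=19

204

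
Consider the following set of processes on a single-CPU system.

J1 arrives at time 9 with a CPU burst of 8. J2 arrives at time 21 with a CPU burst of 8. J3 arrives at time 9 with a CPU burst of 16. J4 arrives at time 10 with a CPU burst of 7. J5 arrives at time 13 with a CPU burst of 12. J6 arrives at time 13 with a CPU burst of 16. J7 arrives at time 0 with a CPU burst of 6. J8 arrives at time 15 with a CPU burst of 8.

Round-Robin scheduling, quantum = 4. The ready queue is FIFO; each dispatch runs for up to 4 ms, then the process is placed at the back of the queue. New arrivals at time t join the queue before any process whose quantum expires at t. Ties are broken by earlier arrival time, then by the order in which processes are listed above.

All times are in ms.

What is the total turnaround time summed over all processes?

361

Timeline: | J7 0-6 | idle 6-9 | J1 9-13 | J3 13-17 | J4 17-21 | J5 21-25 | J6 25-29 | J1 29-33 | J8 33-37 | J3 37-41 | J2 41-45 | J4 45-48 | J5 48-52 | J6 52-56 | J8 56-60 | J3 60-64 | J2 64-68 | J5 68-72 | J6 72-76 | J3 76-80 | J6 80-84 |
Completion: J1=33  J2=68  J3=80  J4=48  J5=72  J6=84  J7=6  J8=60
Turnaround (C−A): J1=24  J2=47  J3=71  J4=38  J5=59  J6=71  J7=6  J8=45
Turnaround = completion − arrival: J1=24, J2=47, J3=71, J4=38, J5=59, J6=71, J7=6, J8=45
Total turnaround = 24 + 47 + 71 + 38 + 59 + 71 + 6 + 45 = 361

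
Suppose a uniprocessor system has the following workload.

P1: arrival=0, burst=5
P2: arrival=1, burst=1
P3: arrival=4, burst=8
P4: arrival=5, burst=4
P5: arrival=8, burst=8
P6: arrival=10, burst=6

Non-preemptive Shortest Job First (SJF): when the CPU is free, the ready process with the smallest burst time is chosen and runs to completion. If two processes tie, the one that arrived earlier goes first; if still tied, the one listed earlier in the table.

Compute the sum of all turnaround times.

Gantt: | P1 0-5 | P2 5-6 | P4 6-10 | P6 10-16 | P3 16-24 | P5 24-32 |
Completion: P1=5  P2=6  P3=24  P4=10  P5=32  P6=16
Turnaround = completion − arrival: P1=5, P2=5, P3=20, P4=5, P5=24, P6=6
Total turnaround = 5 + 5 + 20 + 5 + 24 + 6 = 65

65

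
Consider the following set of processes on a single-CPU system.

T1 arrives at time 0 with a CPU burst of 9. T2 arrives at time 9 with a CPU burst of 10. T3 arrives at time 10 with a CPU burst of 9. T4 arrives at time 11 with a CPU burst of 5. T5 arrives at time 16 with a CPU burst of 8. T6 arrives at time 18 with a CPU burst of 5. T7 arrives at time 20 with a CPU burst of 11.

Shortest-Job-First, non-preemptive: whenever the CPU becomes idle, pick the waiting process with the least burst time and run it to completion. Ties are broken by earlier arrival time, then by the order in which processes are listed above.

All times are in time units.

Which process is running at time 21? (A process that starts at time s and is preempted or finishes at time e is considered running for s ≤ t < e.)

Timeline: | T1 0-9 | T2 9-19 | T4 19-24 | T6 24-29 | T5 29-37 | T3 37-46 | T7 46-57 |
Completion: T1=9  T2=19  T3=46  T4=24  T5=37  T6=29  T7=57

T4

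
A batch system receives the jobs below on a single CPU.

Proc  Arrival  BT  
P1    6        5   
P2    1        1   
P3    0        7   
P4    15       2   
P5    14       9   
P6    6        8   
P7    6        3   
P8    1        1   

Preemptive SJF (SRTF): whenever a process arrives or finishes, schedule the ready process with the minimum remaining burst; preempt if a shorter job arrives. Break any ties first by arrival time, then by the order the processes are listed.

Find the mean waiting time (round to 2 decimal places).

5.00

Timeline: | P3 0-1 | P2 1-2 | P8 2-3 | P3 3-9 | P7 9-12 | P1 12-17 | P4 17-19 | P6 19-27 | P5 27-36 |
Completion: P1=17  P2=2  P3=9  P4=19  P5=36  P6=27  P7=12  P8=3
Turnaround (C−A): P1=11  P2=1  P3=9  P4=4  P5=22  P6=21  P7=6  P8=2
Waiting times: P1=6, P2=0, P3=2, P4=2, P5=13, P6=13, P7=3, P8=1
Average waiting = (6+0+2+2+13+13+3+1) / 8 = 40/8 = 5.00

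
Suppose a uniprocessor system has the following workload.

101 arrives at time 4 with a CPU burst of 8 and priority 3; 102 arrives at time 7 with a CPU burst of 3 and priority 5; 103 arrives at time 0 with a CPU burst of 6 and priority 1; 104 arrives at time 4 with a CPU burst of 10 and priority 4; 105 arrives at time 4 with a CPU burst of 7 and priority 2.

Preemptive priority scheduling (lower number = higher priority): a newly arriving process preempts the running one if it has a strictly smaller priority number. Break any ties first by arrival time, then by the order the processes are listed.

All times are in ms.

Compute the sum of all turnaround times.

86

Schedule: | 103 0-6 | 105 6-13 | 101 13-21 | 104 21-31 | 102 31-34 |
Completion: 101=21  102=34  103=6  104=31  105=13
Turnaround = completion − arrival: 101=17, 102=27, 103=6, 104=27, 105=9
Total turnaround = 17 + 27 + 6 + 27 + 9 = 86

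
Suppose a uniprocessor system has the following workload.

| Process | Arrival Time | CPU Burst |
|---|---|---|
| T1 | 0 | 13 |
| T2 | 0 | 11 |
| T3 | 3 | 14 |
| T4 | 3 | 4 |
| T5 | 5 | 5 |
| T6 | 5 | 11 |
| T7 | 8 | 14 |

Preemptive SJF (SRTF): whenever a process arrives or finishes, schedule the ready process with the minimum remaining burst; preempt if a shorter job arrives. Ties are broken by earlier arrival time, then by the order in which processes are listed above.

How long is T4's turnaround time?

4

Gantt: | T2 0-3 | T4 3-7 | T5 7-12 | T2 12-20 | T6 20-31 | T1 31-44 | T3 44-58 | T7 58-72 |
Completion: T1=44  T2=20  T3=58  T4=7  T5=12  T6=31  T7=72
Turnaround(T4) = completion − arrival = 7 − 3 = 4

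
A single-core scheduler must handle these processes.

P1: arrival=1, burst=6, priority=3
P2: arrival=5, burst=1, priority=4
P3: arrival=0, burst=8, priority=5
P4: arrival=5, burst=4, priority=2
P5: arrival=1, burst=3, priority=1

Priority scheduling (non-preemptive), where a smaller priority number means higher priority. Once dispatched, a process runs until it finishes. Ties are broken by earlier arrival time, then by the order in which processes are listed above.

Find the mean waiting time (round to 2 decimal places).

8.60

Gantt: | P3 0-8 | P5 8-11 | P4 11-15 | P1 15-21 | P2 21-22 |
Completion: P1=21  P2=22  P3=8  P4=15  P5=11
Turnaround (C−A): P1=20  P2=17  P3=8  P4=10  P5=10
Waiting times: P1=14, P2=16, P3=0, P4=6, P5=7
Average waiting = (14+16+0+6+7) / 5 = 43/5 = 8.60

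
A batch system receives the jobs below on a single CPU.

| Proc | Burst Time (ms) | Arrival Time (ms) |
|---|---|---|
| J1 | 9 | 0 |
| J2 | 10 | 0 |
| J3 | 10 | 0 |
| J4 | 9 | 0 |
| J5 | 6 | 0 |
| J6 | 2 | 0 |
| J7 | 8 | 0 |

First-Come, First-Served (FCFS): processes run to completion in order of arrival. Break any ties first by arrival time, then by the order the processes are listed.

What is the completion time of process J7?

Schedule: | J1 0-9 | J2 9-19 | J3 19-29 | J4 29-38 | J5 38-44 | J6 44-46 | J7 46-54 |
Completion: J1=9  J2=19  J3=29  J4=38  J5=44  J6=46  J7=54

54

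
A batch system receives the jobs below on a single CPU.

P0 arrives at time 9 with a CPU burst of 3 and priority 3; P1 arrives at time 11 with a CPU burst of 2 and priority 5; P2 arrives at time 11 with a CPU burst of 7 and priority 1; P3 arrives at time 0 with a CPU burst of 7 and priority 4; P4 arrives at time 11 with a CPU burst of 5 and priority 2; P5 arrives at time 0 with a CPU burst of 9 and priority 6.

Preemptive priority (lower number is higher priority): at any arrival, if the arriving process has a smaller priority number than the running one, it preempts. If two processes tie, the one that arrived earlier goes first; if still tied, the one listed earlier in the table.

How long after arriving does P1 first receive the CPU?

13

Gantt: | P3 0-7 | P5 7-9 | P0 9-11 | P2 11-18 | P4 18-23 | P0 23-24 | P1 24-26 | P5 26-33 |
Completion: P0=24  P1=26  P2=18  P3=7  P4=23  P5=33
Turnaround (C−A): P0=15  P1=15  P2=7  P3=7  P4=12  P5=33
Response(P1) = first start − arrival = 24 − 11 = 13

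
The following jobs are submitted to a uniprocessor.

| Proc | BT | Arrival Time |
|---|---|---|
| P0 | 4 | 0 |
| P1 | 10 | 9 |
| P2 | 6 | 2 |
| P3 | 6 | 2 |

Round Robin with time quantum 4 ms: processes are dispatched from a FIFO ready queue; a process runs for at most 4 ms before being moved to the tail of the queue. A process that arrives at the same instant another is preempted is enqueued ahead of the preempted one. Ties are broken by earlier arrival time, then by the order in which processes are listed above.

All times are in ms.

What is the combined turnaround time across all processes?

Schedule: | P0 0-4 | P2 4-8 | P3 8-12 | P2 12-14 | P1 14-18 | P3 18-20 | P1 20-26 |
Completion: P0=4  P1=26  P2=14  P3=20
Turnaround = completion − arrival: P0=4, P1=17, P2=12, P3=18
Total turnaround = 4 + 17 + 12 + 18 = 51

51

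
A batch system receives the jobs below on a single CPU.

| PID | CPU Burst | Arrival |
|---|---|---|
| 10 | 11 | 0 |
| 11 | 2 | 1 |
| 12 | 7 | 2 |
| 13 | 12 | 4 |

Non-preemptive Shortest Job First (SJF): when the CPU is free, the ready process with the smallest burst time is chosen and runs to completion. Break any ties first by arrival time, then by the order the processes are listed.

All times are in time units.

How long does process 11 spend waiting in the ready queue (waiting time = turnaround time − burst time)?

Timeline: | 10 0-11 | 11 11-13 | 12 13-20 | 13 20-32 |
Completion: 10=11  11=13  12=20  13=32
Turnaround (C−A): 10=11  11=12  12=18  13=28
Waiting(11) = turnaround − burst = 12 − 2 = 10

10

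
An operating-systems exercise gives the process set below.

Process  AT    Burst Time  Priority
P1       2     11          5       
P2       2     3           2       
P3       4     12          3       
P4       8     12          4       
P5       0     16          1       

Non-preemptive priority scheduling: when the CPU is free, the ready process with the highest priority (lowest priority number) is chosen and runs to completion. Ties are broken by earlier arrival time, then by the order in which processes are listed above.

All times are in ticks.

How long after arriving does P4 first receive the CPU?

23

Gantt: | P5 0-16 | P2 16-19 | P3 19-31 | P4 31-43 | P1 43-54 |
Completion: P1=54  P2=19  P3=31  P4=43  P5=16
Turnaround (C−A): P1=52  P2=17  P3=27  P4=35  P5=16
Response(P4) = first start − arrival = 31 − 8 = 23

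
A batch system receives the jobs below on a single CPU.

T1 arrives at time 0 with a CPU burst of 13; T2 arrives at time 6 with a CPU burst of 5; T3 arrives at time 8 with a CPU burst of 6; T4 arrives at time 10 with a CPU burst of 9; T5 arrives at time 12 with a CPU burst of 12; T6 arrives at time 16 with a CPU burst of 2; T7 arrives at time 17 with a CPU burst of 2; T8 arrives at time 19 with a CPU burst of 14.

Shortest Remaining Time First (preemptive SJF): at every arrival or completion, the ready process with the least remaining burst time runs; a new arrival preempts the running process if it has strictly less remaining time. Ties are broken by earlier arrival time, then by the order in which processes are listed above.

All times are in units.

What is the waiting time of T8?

Gantt: | T1 0-6 | T2 6-11 | T3 11-17 | T6 17-19 | T7 19-21 | T1 21-28 | T4 28-37 | T5 37-49 | T8 49-63 |
Completion: T1=28  T2=11  T3=17  T4=37  T5=49  T6=19  T7=21  T8=63
Turnaround (C−A): T1=28  T2=5  T3=9  T4=27  T5=37  T6=3  T7=4  T8=44
Waiting(T8) = turnaround − burst = 44 − 14 = 30

30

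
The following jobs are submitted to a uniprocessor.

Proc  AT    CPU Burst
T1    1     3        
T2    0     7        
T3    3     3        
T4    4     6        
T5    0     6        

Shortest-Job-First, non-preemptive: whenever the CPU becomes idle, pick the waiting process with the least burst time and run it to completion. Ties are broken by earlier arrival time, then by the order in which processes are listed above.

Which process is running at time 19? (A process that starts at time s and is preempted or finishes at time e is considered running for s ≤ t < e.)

T2

Schedule: | T5 0-6 | T1 6-9 | T3 9-12 | T4 12-18 | T2 18-25 |
Completion: T1=9  T2=25  T3=12  T4=18  T5=6
Turnaround (C−A): T1=8  T2=25  T3=9  T4=14  T5=6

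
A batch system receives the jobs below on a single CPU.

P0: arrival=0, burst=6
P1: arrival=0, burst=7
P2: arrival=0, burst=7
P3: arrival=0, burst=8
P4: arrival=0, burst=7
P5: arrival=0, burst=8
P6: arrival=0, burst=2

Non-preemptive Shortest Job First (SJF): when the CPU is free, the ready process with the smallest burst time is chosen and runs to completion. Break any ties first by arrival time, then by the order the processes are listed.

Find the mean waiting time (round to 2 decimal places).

Schedule: | P6 0-2 | P0 2-8 | P1 8-15 | P2 15-22 | P4 22-29 | P3 29-37 | P5 37-45 |
Completion: P0=8  P1=15  P2=22  P3=37  P4=29  P5=45  P6=2
Turnaround (C−A): P0=8  P1=15  P2=22  P3=37  P4=29  P5=45  P6=2
Waiting times: P0=2, P1=8, P2=15, P3=29, P4=22, P5=37, P6=0
Average waiting = (2+8+15+29+22+37+0) / 7 = 113/7 = 16.14

16.14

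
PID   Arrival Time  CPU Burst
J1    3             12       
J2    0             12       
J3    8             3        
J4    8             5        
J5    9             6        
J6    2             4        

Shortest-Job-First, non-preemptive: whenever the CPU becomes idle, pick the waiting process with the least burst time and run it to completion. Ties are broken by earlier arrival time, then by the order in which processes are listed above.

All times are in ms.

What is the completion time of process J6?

19

Gantt: | J2 0-12 | J3 12-15 | J6 15-19 | J4 19-24 | J5 24-30 | J1 30-42 |
Completion: J1=42  J2=12  J3=15  J4=24  J5=30  J6=19
Turnaround (C−A): J1=39  J2=12  J3=7  J4=16  J5=21  J6=17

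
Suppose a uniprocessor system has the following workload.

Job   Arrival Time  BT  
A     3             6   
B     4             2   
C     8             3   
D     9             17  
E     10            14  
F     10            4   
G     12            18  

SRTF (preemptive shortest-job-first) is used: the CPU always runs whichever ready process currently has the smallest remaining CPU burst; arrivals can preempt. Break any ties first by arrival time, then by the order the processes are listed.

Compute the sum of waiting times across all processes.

77

Schedule: | idle 0-3 | A 3-4 | B 4-6 | A 6-11 | C 11-14 | F 14-18 | E 18-32 | D 32-49 | G 49-67 |
Completion: A=11  B=6  C=14  D=49  E=32  F=18  G=67
Turnaround (C−A): A=8  B=2  C=6  D=40  E=22  F=8  G=55
Waiting = turnaround − burst: A=2, B=0, C=3, D=23, E=8, F=4, G=37
Total waiting = 2 + 0 + 3 + 23 + 8 + 4 + 37 = 77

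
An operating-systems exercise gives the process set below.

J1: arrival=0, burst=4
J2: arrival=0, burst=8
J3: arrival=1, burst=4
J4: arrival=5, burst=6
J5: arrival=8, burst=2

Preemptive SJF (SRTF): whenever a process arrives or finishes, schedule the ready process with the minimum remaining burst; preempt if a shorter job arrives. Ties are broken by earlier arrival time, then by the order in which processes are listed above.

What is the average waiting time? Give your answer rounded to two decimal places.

4.80

Schedule: | J1 0-4 | J3 4-8 | J5 8-10 | J4 10-16 | J2 16-24 |
Completion: J1=4  J2=24  J3=8  J4=16  J5=10
Waiting times: J1=0, J2=16, J3=3, J4=5, J5=0
Average waiting = (0+16+3+5+0) / 5 = 24/5 = 4.80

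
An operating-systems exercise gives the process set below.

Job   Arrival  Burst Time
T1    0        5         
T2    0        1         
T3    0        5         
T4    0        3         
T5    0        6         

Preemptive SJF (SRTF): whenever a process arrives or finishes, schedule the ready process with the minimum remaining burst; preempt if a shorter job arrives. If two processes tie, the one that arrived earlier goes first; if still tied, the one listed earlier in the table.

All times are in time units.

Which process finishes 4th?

Schedule: | T2 0-1 | T4 1-4 | T1 4-9 | T3 9-14 | T5 14-20 |
Completion: T1=9  T2=1  T3=14  T4=4  T5=20
Turnaround (C−A): T1=9  T2=1  T3=14  T4=4  T5=20
Finish order: T2 → T4 → T1 → T3 → T5

T3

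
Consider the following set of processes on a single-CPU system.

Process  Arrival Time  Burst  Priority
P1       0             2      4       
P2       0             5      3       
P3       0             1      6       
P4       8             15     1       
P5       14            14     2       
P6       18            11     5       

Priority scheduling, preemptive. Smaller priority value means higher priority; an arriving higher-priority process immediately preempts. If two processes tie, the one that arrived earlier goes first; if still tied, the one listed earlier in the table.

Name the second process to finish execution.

Timeline: | P2 0-5 | P1 5-7 | P3 7-8 | P4 8-23 | P5 23-37 | P6 37-48 |
Completion: P1=7  P2=5  P3=8  P4=23  P5=37  P6=48
Turnaround (C−A): P1=7  P2=5  P3=8  P4=15  P5=23  P6=30
Finish order: P2 → P1 → P3 → P4 → P5 → P6

P1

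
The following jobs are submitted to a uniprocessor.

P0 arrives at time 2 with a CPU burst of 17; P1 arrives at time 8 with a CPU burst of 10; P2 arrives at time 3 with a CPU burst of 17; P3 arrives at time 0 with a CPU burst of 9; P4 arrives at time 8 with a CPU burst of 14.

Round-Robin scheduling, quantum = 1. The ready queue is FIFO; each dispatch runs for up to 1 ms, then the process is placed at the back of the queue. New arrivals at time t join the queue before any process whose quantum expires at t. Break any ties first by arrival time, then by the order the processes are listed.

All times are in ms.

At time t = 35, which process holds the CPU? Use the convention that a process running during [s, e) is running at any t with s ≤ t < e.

P4

Timeline: | P3 0-2 | P0 2-3 | P3 3-4 | P2 4-5 | P0 5-6 | P3 6-7 | P2 7-8 | P0 8-9 | P3 9-10 | P1 10-11 | P4 11-12 | P2 12-13 | P0 13-14 | P3 14-15 | P1 15-16 | P4 16-17 | P2 17-18 | P0 18-19 | P3 19-20 | P1 20-21 | P4 21-22 | P2 22-23 | P0 23-24 | P3 24-25 | P1 25-26 | P4 26-27 | P2 27-28 | P0 28-29 | P3 29-30 | P1 30-31 | P4 31-32 | P2 32-33 | P0 33-34 | P1 34-35 | P4 35-36 | P2 36-37 | P0 37-38 | P1 38-39 | P4 39-40 | P2 40-41 | P0 41-42 | P1 42-43 | P4 43-44 | P2 44-45 | P0 45-46 | P1 46-47 | P4 47-48 | P2 48-49 | P0 49-50 | P1 50-51 | P4 51-52 | P2 52-53 | P0 53-54 | P4 54-55 | P2 55-56 | P0 56-57 | P4 57-58 | P2 58-59 | P0 59-60 | P4 60-61 | P2 61-62 | P0 62-63 | P4 63-64 | P2 64-65 | P0 65-66 | P2 66-67 |
Completion: P0=66  P1=51  P2=67  P3=30  P4=64
Turnaround (C−A): P0=64  P1=43  P2=64  P3=30  P4=56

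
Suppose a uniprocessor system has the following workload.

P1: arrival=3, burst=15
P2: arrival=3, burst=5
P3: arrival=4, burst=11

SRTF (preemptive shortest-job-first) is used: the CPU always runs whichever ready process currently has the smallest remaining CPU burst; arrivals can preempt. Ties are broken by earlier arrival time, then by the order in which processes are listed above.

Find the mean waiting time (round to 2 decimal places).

Timeline: | idle 0-3 | P2 3-8 | P3 8-19 | P1 19-34 |
Completion: P1=34  P2=8  P3=19
Waiting times: P1=16, P2=0, P3=4
Average waiting = (16+0+4) / 3 = 20/3 = 6.67

6.67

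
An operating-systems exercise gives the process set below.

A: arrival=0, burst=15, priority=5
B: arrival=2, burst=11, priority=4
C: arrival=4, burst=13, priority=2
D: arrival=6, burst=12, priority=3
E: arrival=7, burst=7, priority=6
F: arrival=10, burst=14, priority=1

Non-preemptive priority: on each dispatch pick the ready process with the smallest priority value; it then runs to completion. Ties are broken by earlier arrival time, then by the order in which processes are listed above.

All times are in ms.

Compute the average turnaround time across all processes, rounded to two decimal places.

41.33

Gantt: | A 0-15 | F 15-29 | C 29-42 | D 42-54 | B 54-65 | E 65-72 |
Completion: A=15  B=65  C=42  D=54  E=72  F=29
Turnaround times: A=15, B=63, C=38, D=48, E=65, F=19
Average turnaround = (15+63+38+48+65+19) / 6 = 248/6 = 41.33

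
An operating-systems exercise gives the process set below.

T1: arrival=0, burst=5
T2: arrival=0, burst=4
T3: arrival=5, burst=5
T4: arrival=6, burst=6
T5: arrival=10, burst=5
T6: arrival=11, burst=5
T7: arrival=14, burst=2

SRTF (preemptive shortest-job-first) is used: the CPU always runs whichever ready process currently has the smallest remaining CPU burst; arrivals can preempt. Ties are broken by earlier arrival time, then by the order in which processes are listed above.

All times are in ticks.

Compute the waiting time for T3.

Timeline: | T2 0-4 | T1 4-9 | T3 9-14 | T7 14-16 | T5 16-21 | T6 21-26 | T4 26-32 |
Completion: T1=9  T2=4  T3=14  T4=32  T5=21  T6=26  T7=16
Waiting(T3) = turnaround − burst = 9 − 5 = 4

4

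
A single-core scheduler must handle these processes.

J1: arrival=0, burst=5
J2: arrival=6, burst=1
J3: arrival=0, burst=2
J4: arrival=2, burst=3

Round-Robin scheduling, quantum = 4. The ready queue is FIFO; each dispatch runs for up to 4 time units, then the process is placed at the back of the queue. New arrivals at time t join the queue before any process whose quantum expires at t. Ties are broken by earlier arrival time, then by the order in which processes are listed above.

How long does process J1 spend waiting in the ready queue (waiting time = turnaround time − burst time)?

5

Schedule: | J1 0-4 | J3 4-6 | J4 6-9 | J1 9-10 | J2 10-11 |
Completion: J1=10  J2=11  J3=6  J4=9
Waiting(J1) = turnaround − burst = 10 − 5 = 5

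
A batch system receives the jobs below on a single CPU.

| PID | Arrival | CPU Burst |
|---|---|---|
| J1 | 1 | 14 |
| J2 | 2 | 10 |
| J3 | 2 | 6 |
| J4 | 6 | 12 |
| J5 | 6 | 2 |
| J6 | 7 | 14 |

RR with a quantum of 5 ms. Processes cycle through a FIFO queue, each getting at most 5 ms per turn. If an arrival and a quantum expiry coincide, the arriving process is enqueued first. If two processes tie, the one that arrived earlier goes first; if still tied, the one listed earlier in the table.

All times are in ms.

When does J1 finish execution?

Gantt: | idle 0-1 | J1 1-6 | J2 6-11 | J3 11-16 | J4 16-21 | J5 21-23 | J1 23-28 | J6 28-33 | J2 33-38 | J3 38-39 | J4 39-44 | J1 44-48 | J6 48-53 | J4 53-55 | J6 55-59 |
Completion: J1=48  J2=38  J3=39  J4=55  J5=23  J6=59
Turnaround (C−A): J1=47  J2=36  J3=37  J4=49  J5=17  J6=52

48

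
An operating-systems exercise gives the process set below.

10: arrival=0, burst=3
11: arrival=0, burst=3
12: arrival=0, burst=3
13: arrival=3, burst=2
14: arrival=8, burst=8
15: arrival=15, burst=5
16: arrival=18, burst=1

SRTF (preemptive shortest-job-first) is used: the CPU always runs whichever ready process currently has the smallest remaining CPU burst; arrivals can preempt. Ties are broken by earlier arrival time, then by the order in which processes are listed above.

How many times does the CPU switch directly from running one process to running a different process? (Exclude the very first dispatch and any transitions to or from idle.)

6

Gantt: | 10 0-3 | 13 3-5 | 11 5-8 | 12 8-11 | 14 11-19 | 16 19-20 | 15 20-25 |
Completion: 10=3  11=8  12=11  13=5  14=19  15=25  16=20
Turnaround (C−A): 10=3  11=8  12=11  13=2  14=11  15=10  16=2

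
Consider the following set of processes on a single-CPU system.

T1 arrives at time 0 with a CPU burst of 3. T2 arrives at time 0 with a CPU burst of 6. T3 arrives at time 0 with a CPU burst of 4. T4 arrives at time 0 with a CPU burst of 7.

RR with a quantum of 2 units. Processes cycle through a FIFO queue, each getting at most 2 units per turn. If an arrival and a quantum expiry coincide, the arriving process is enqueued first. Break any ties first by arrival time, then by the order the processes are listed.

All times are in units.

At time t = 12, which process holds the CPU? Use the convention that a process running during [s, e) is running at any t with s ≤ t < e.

T3

Gantt: | T1 0-2 | T2 2-4 | T3 4-6 | T4 6-8 | T1 8-9 | T2 9-11 | T3 11-13 | T4 13-15 | T2 15-17 | T4 17-20 |
Completion: T1=9  T2=17  T3=13  T4=20
Turnaround (C−A): T1=9  T2=17  T3=13  T4=20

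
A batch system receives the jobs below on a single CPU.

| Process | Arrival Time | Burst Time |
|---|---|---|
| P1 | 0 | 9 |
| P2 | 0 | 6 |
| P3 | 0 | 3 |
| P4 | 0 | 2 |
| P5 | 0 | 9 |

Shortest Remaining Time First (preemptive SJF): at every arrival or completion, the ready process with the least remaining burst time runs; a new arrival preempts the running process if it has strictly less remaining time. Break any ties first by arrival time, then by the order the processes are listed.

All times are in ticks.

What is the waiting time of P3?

2

Timeline: | P4 0-2 | P3 2-5 | P2 5-11 | P1 11-20 | P5 20-29 |
Completion: P1=20  P2=11  P3=5  P4=2  P5=29
Turnaround (C−A): P1=20  P2=11  P3=5  P4=2  P5=29
Waiting(P3) = turnaround − burst = 5 − 3 = 2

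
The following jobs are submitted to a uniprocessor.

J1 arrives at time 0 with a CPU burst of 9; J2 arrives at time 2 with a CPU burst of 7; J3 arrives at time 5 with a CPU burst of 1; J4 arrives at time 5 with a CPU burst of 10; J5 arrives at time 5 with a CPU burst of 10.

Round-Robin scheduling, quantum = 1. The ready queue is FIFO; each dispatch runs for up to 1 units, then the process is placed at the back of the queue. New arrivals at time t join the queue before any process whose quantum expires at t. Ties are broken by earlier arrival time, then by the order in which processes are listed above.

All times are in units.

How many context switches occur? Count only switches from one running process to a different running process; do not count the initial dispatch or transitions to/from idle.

Schedule: | J1 0-2 | J2 2-3 | J1 3-4 | J2 4-5 | J1 5-6 | J3 6-7 | J4 7-8 | J5 8-9 | J2 9-10 | J1 10-11 | J4 11-12 | J5 12-13 | J2 13-14 | J1 14-15 | J4 15-16 | J5 16-17 | J2 17-18 | J1 18-19 | J4 19-20 | J5 20-21 | J2 21-22 | J1 22-23 | J4 23-24 | J5 24-25 | J2 25-26 | J1 26-27 | J4 27-28 | J5 28-29 | J4 29-30 | J5 30-31 | J4 31-32 | J5 32-33 | J4 33-34 | J5 34-35 | J4 35-36 | J5 36-37 |
Completion: J1=27  J2=26  J3=7  J4=36  J5=37
Turnaround (C−A): J1=27  J2=24  J3=2  J4=31  J5=32

35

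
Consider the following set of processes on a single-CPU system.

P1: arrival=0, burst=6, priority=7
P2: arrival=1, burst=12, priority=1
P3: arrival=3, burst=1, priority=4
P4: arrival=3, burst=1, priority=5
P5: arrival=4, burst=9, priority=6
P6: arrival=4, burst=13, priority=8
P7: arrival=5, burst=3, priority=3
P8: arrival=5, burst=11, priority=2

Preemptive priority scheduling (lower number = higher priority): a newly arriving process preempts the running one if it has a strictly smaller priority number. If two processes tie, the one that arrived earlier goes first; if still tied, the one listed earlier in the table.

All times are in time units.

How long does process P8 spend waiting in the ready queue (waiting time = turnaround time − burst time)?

8

Gantt: | P1 0-1 | P2 1-13 | P8 13-24 | P7 24-27 | P3 27-28 | P4 28-29 | P5 29-38 | P1 38-43 | P6 43-56 |
Completion: P1=43  P2=13  P3=28  P4=29  P5=38  P6=56  P7=27  P8=24
Waiting(P8) = turnaround − burst = 19 − 11 = 8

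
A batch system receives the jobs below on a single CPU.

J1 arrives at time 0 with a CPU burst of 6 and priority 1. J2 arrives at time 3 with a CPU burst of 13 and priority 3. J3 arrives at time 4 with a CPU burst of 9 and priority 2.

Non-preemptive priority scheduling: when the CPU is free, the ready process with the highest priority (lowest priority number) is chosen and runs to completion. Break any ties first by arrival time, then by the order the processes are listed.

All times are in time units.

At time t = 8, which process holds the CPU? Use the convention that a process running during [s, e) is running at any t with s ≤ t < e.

Schedule: | J1 0-6 | J3 6-15 | J2 15-28 |
Completion: J1=6  J2=28  J3=15
Turnaround (C−A): J1=6  J2=25  J3=11

J3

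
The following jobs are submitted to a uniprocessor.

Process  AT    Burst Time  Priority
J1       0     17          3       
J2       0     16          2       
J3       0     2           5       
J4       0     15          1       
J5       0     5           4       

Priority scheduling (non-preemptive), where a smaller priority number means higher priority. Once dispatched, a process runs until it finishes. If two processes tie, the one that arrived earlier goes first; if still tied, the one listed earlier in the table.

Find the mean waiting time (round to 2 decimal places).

Schedule: | J4 0-15 | J2 15-31 | J1 31-48 | J5 48-53 | J3 53-55 |
Completion: J1=48  J2=31  J3=55  J4=15  J5=53
Waiting times: J1=31, J2=15, J3=53, J4=0, J5=48
Average waiting = (31+15+53+0+48) / 5 = 147/5 = 29.40

29.40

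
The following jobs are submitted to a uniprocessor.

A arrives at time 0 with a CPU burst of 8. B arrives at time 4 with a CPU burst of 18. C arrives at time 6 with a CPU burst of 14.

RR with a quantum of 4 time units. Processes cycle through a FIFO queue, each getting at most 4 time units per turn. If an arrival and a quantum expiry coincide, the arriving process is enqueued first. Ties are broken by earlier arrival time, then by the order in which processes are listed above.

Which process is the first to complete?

Gantt: | A 0-4 | B 4-8 | A 8-12 | C 12-16 | B 16-20 | C 20-24 | B 24-28 | C 28-32 | B 32-36 | C 36-38 | B 38-40 |
Completion: A=12  B=40  C=38
Turnaround (C−A): A=12  B=36  C=32
Finish order: A → C → B

A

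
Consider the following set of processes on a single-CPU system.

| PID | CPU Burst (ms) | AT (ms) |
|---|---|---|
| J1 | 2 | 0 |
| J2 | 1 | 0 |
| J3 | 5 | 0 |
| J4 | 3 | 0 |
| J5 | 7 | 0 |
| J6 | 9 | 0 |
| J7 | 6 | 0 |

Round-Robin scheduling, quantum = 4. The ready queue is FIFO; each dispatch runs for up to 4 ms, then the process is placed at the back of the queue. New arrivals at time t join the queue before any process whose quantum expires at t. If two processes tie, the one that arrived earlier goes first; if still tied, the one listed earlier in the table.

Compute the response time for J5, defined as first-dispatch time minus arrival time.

10

Timeline: | J1 0-2 | J2 2-3 | J3 3-7 | J4 7-10 | J5 10-14 | J6 14-18 | J7 18-22 | J3 22-23 | J5 23-26 | J6 26-30 | J7 30-32 | J6 32-33 |
Completion: J1=2  J2=3  J3=23  J4=10  J5=26  J6=33  J7=32
Turnaround (C−A): J1=2  J2=3  J3=23  J4=10  J5=26  J6=33  J7=32
Response(J5) = first start − arrival = 10 − 0 = 10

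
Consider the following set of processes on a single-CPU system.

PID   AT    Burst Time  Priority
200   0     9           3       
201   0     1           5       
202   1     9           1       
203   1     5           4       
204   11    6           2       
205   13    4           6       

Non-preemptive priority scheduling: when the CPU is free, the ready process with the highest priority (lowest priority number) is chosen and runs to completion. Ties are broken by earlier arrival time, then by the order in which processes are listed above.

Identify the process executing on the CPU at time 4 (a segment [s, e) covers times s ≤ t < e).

200

Gantt: | 200 0-9 | 202 9-18 | 204 18-24 | 203 24-29 | 201 29-30 | 205 30-34 |
Completion: 200=9  201=30  202=18  203=29  204=24  205=34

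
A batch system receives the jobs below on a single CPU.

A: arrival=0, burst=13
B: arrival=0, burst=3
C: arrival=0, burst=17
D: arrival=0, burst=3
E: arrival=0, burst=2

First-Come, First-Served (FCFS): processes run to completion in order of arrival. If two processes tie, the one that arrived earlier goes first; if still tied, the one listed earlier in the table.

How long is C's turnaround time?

33

Gantt: | A 0-13 | B 13-16 | C 16-33 | D 33-36 | E 36-38 |
Completion: A=13  B=16  C=33  D=36  E=38
Turnaround (C−A): A=13  B=16  C=33  D=36  E=38
Turnaround(C) = completion − arrival = 33 − 0 = 33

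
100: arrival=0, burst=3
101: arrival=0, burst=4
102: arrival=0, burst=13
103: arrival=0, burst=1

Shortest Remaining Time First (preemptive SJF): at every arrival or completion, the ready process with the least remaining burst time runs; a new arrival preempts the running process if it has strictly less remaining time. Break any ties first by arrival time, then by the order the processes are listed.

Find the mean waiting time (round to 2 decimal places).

Gantt: | 103 0-1 | 100 1-4 | 101 4-8 | 102 8-21 |
Completion: 100=4  101=8  102=21  103=1
Turnaround (C−A): 100=4  101=8  102=21  103=1
Waiting times: 100=1, 101=4, 102=8, 103=0
Average waiting = (1+4+8+0) / 4 = 13/4 = 3.25

3.25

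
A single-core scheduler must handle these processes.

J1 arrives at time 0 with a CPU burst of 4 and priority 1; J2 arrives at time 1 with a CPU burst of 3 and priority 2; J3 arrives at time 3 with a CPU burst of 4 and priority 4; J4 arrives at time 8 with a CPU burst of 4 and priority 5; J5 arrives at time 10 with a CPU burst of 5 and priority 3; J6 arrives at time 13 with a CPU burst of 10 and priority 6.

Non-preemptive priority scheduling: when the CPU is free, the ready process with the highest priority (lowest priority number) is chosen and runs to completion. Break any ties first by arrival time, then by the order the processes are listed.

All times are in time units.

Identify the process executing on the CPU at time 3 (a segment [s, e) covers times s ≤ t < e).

J1

Schedule: | J1 0-4 | J2 4-7 | J3 7-11 | J5 11-16 | J4 16-20 | J6 20-30 |
Completion: J1=4  J2=7  J3=11  J4=20  J5=16  J6=30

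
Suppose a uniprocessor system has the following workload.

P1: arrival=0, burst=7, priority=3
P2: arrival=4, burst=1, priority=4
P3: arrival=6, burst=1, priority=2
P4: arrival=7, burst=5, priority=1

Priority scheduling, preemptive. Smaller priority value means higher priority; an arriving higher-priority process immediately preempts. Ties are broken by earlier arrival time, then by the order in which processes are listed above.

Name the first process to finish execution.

Schedule: | P1 0-6 | P3 6-7 | P4 7-12 | P1 12-13 | P2 13-14 |
Completion: P1=13  P2=14  P3=7  P4=12
Turnaround (C−A): P1=13  P2=10  P3=1  P4=5
Finish order: P3 → P4 → P1 → P2

P3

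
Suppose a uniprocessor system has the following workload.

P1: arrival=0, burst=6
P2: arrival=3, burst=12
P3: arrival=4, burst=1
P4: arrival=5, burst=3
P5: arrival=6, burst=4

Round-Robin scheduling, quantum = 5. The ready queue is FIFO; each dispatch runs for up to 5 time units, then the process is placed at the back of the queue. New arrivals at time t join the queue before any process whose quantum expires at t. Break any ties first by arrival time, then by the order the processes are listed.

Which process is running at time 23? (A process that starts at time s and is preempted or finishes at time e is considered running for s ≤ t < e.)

P2

Gantt: | P1 0-5 | P2 5-10 | P3 10-11 | P4 11-14 | P1 14-15 | P5 15-19 | P2 19-26 |
Completion: P1=15  P2=26  P3=11  P4=14  P5=19
Turnaround (C−A): P1=15  P2=23  P3=7  P4=9  P5=13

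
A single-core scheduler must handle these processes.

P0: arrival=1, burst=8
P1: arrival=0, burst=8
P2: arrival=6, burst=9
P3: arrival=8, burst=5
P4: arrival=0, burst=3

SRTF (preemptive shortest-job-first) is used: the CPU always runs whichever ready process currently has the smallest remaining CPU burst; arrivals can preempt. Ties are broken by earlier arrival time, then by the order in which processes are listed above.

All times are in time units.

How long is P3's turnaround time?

Schedule: | P4 0-3 | P1 3-11 | P3 11-16 | P0 16-24 | P2 24-33 |
Completion: P0=24  P1=11  P2=33  P3=16  P4=3
Turnaround (C−A): P0=23  P1=11  P2=27  P3=8  P4=3
Turnaround(P3) = completion − arrival = 16 − 8 = 8

8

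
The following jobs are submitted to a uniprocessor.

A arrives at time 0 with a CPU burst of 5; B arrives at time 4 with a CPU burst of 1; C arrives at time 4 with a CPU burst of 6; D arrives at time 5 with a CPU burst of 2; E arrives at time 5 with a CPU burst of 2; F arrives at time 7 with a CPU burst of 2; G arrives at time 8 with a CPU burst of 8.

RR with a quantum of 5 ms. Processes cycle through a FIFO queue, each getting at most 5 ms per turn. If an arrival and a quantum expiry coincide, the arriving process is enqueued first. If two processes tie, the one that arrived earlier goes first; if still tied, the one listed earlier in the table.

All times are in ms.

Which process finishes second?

B

Schedule: | A 0-5 | B 5-6 | C 6-11 | D 11-13 | E 13-15 | F 15-17 | G 17-22 | C 22-23 | G 23-26 |
Completion: A=5  B=6  C=23  D=13  E=15  F=17  G=26
Turnaround (C−A): A=5  B=2  C=19  D=8  E=10  F=10  G=18
Finish order: A → B → D → E → F → C → G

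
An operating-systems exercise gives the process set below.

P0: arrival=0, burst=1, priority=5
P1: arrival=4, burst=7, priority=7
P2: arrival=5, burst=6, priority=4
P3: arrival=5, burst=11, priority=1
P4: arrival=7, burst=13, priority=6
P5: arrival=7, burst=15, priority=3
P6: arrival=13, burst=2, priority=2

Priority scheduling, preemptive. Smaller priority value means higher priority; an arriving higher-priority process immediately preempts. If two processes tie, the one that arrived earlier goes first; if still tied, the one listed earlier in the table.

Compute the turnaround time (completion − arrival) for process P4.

Schedule: | P0 0-1 | idle 1-4 | P1 4-5 | P3 5-16 | P6 16-18 | P5 18-33 | P2 33-39 | P4 39-52 | P1 52-58 |
Completion: P0=1  P1=58  P2=39  P3=16  P4=52  P5=33  P6=18
Turnaround(P4) = completion − arrival = 52 − 7 = 45

45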